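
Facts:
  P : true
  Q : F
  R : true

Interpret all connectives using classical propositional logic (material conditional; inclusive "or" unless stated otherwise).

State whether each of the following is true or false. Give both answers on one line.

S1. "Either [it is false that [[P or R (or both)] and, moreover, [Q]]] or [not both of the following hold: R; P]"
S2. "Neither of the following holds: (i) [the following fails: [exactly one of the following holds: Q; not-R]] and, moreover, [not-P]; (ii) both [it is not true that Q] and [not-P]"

S1 True; S2 True

S1: Parsed as ¬((P ∨ R) ∧ Q) ∨ (R ↑ P)

P ∨ R = T ∨ T = T
(P ∨ R) ∧ Q = T ∧ F = F
¬((P ∨ R) ∧ Q) = ¬F = T
R ↑ P = T ↑ T = F
¬((P ∨ R) ∧ Q) ∨ (R ↑ P) = T ∨ F = T
Thus S1 is true.

S2: This is (¬(Q ⊕ ¬R) ∧ ¬P) ↓ (¬Q ∧ ¬P).

¬R = ¬T = F
Q ⊕ ¬R = F ⊕ F = F
¬(Q ⊕ ¬R) = ¬F = T
¬P = ¬T = F
¬(Q ⊕ ¬R) ∧ ¬P = T ∧ F = F
¬Q = ¬F = T
¬P = ¬T = F
¬Q ∧ ¬P = T ∧ F = F
(¬(Q ⊕ ¬R) ∧ ¬P) ↓ (¬Q ∧ ¬P) = F ↓ F = T
So S2 is true.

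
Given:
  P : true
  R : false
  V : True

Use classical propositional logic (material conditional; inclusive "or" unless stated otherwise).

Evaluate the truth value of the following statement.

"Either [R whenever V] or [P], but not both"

This is (V → R) ⊕ P.

V → R = T → F = F
(V → R) ⊕ P = F ⊕ T = T

The statement is true.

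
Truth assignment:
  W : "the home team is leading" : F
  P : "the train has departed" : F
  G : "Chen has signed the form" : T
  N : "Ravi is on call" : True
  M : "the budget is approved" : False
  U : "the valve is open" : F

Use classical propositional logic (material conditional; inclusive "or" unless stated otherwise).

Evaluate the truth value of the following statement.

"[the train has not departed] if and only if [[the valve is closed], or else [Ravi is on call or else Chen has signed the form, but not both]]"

Values: P=F, U=F, N=T, G=T.
In symbols: ~P <-> (~U | (N xor G))

~P = ~F = T
~U = ~F = T
N xor G = T xor T = F
~U | (N xor G) = T | F = T
~P <-> (~U | (N xor G)) = T <-> T = T

True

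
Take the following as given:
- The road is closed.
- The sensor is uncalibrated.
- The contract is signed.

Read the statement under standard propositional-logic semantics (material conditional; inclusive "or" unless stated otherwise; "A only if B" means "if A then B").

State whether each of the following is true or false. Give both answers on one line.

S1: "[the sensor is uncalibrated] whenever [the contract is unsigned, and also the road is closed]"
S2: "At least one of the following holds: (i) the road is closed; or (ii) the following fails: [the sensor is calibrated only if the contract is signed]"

Let V = "the contract is signed" (T), M = "the road is closed" (T), K = "the sensor is calibrated" (F).

S1: Formalization: (¬V ∧ M) → ¬K

¬V = ¬T = F
¬V ∧ M = F ∧ T = F
¬K = ¬F = T
(¬V ∧ M) → ¬K = F → T = T
So S1 is true.

S2: Parsed as M ∨ ¬(K → V)

K → V = F → T = T
¬(K → V) = ¬T = F
M ∨ ¬(K → V) = T ∨ F = T
So S2 is true.

S1 True / S2 True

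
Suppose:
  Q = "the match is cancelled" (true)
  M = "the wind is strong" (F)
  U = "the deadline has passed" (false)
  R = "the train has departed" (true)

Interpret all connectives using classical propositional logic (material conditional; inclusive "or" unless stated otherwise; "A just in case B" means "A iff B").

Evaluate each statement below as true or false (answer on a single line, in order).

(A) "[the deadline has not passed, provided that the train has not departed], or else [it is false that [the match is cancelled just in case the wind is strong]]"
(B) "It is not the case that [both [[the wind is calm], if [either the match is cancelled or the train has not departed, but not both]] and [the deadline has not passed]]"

(A): This is (¬R → ¬U) ∨ ¬(Q ↔ M).

¬R = ¬T = F
¬U = ¬F = T
¬R → ¬U = F → T = T
Q ↔ M = T ↔ F = F
¬(Q ↔ M) = ¬F = T
(¬R → ¬U) ∨ ¬(Q ↔ M) = T ∨ T = T
Hence (A) is true.

(B): In symbols: ¬(((Q ⊕ ¬R) → ¬M) ∧ ¬U)

¬R = ¬T = F
Q ⊕ ¬R = T ⊕ F = T
¬M = ¬F = T
(Q ⊕ ¬R) → ¬M = T → T = T
¬U = ¬F = T
((Q ⊕ ¬R) → ¬M) ∧ ¬U = T ∧ T = T
¬(((Q ⊕ ¬R) → ¬M) ∧ ¬U) = ¬T = F
So (B) is false.

(A) true, (B) false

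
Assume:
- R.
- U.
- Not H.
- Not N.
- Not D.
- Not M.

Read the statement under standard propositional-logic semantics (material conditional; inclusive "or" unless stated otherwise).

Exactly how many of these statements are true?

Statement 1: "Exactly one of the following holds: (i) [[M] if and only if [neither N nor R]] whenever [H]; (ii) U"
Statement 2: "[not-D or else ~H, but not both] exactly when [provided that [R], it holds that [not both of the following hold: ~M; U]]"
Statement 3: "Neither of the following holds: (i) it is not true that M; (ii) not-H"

Statement 1: This is (H -> (M iff (N nor R))) xor U.

N nor R = False nor True = False
M iff (N nor R) = False iff False = True
H -> (M iff (N nor R)) = False -> True = True
(H -> (M iff (N nor R))) xor U = True xor True = False
So Statement 1 is false.

Statement 2: Parsed as (not D xor not H) iff (R -> (not M nand U))

not D = not False = True
not H = not False = True
not D xor not H = True xor True = False
not M = not False = True
not M nand U = True nand True = False
R -> (not M nand U) = True -> False = False
(not D xor not H) iff (R -> (not M nand U)) = False iff False = True
Hence Statement 2 is true.

Statement 3: Formalization: not M nor not H

not M = not False = True
not H = not False = True
not M nor not H = True nor True = False
Thus Statement 3 is false.

1 of the 3 statements is true (Statement 2).

1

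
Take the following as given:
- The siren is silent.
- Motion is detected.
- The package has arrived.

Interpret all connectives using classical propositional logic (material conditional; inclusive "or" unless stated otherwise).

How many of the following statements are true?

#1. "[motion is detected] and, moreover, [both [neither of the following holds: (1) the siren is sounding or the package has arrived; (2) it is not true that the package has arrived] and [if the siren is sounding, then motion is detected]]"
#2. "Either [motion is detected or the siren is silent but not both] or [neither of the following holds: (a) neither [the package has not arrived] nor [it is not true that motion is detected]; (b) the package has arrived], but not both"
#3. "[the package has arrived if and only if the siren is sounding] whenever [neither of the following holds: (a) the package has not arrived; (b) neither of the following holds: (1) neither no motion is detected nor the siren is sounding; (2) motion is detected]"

Let Q = "motion is detected" (T), P = "the siren is sounding" (F), R = "the package has arrived" (T).

#1: Formalization: Q ∧ (((P ∨ R) ↓ ¬R) ∧ (P → Q))

P ∨ R = F ∨ T = T
¬R = ¬T = F
(P ∨ R) ↓ ¬R = T ↓ F = F
P → Q = F → T = T
((P ∨ R) ↓ ¬R) ∧ (P → Q) = F ∧ T = F
Q ∧ (((P ∨ R) ↓ ¬R) ∧ (P → Q)) = T ∧ F = F
Hence #1 is false.

#2: Parsed as (Q ⊕ ¬P) ⊕ ((¬R ↓ ¬Q) ↓ R)

¬P = ¬F = T
Q ⊕ ¬P = T ⊕ T = F
¬R = ¬T = F
¬Q = ¬T = F
¬R ↓ ¬Q = F ↓ F = T
(¬R ↓ ¬Q) ↓ R = T ↓ T = F
(Q ⊕ ¬P) ⊕ ((¬R ↓ ¬Q) ↓ R) = F ⊕ F = F
So #2 is false.

#3: Formalization: (¬R ↓ ((¬Q ↓ P) ↓ Q)) → (R ↔ P)

¬R = ¬T = F
¬Q = ¬T = F
¬Q ↓ P = F ↓ F = T
(¬Q ↓ P) ↓ Q = T ↓ T = F
¬R ↓ ((¬Q ↓ P) ↓ Q) = F ↓ F = T
R ↔ P = T ↔ F = F
(¬R ↓ ((¬Q ↓ P) ↓ Q)) → (R ↔ P) = T → F = F
Thus #3 is false.

True statements: 0 (none).

0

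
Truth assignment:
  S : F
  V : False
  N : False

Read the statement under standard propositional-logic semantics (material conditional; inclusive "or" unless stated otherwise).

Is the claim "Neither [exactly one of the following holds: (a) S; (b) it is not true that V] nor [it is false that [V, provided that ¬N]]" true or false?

false

This is (S xor not V) nor not (not N -> V).

not V = not False = True
S xor not V = False xor True = True
not N = not False = True
not N -> V = True -> False = False
not (not N -> V) = not False = True
(S xor not V) nor not (not N -> V) = True nor True = False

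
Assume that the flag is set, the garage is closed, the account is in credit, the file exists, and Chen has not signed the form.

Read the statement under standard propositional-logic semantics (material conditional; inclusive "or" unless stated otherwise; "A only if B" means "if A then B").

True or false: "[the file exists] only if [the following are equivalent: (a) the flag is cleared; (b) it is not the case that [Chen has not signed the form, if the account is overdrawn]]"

Let K = "the file exists" (T), S = "the flag is set" (T), L = "the account is overdrawn" (F), G = "Chen has signed the form" (F).
Formalization: K → (¬S ↔ ¬(L → ¬G))

¬S = ¬T = F
¬G = ¬F = T
L → ¬G = F → T = T
¬(L → ¬G) = ¬T = F
¬S ↔ ¬(L → ¬G) = F ↔ F = T
K → (¬S ↔ ¬(L → ¬G)) = T → T = T

true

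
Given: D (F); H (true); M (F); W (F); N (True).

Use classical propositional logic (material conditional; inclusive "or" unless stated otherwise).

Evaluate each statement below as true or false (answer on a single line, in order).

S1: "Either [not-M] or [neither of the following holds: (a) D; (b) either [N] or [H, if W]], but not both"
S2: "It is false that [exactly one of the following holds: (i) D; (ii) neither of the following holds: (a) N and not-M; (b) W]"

S1 true / S2 true

S1: Parsed as ~M xor (D nor (N | (W -> H)))

~M = ~F = T
W -> H = F -> T = T
N | (W -> H) = T | T = T
D nor (N | (W -> H)) = F nor T = F
~M xor (D nor (N | (W -> H))) = T xor F = T
Thus S1 is true.

S2: This is ~(D xor ((N & ~M) nor W)).

~M = ~F = T
N & ~M = T & T = T
(N & ~M) nor W = T nor F = F
D xor ((N & ~M) nor W) = F xor F = F
~(D xor ((N & ~M) nor W)) = ~F = T
Thus S2 is true.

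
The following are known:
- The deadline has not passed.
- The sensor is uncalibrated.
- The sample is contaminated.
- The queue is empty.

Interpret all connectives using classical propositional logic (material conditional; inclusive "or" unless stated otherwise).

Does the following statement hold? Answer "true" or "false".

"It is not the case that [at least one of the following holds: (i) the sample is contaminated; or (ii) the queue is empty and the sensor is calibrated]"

The statement is false.

Let M = "the sample is contaminated" (True), L = "the queue is empty" (True), N = "the sensor is calibrated" (False).
In symbols: not (M or (L and N))

L and N = True and False = False
M or (L and N) = True or False = True
not (M or (L and N)) = not True = False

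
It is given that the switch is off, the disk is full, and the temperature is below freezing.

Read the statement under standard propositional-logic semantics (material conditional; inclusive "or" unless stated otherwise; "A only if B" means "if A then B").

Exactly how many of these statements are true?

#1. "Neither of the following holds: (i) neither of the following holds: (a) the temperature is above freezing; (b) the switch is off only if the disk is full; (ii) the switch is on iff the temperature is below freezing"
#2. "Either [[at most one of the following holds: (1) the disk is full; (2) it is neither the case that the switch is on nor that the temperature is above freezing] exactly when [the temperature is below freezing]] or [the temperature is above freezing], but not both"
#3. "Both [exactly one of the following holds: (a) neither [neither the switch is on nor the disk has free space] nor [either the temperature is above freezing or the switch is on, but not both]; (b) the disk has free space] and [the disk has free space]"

Let R = "the temperature is below freezing" (True), P = "the switch is on" (False), Q = "the disk is full" (True).

#1: Parsed as (not R nor (not P -> Q)) nor (P iff R)

not R = not True = False
not P = not False = True
not P -> Q = True -> True = True
not R nor (not P -> Q) = False nor True = False
P iff R = False iff True = False
(not R nor (not P -> Q)) nor (P iff R) = False nor False = True
Thus #1 is true.

#2: Formalization: ((Q nand (P nor not R)) iff R) xor not R

not R = not True = False
P nor not R = False nor False = True
Q nand (P nor not R) = True nand True = False
(Q nand (P nor not R)) iff R = False iff True = False
not R = not True = False
((Q nand (P nor not R)) iff R) xor not R = False xor False = False
Hence #2 is false.

#3: This is (((P nor not Q) nor (not R xor P)) xor not Q) and not Q.

not Q = not True = False
P nor not Q = False nor False = True
not R = not True = False
not R xor P = False xor False = False
(P nor not Q) nor (not R xor P) = True nor False = False
not Q = not True = False
((P nor not Q) nor (not R xor P)) xor not Q = False xor False = False
not Q = not True = False
(((P nor not Q) nor (not R xor P)) xor not Q) and not Q = False and False = False
Thus #3 is false.

Count: 1.

1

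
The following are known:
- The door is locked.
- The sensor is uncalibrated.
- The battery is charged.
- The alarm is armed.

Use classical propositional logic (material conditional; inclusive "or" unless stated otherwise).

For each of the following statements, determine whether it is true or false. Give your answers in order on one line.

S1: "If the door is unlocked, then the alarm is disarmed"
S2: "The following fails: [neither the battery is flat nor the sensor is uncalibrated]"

S1 T; S2 T

Let P = "the door is locked" (T), S = "the alarm is armed" (T), R = "the battery is charged" (T), Q = "the sensor is calibrated" (F).

S1: Formalization: ¬P → ¬S

¬P = ¬T = F
¬S = ¬T = F
¬P → ¬S = F → F = T
Thus S1 is true.

S2: Formalization: ¬(¬R ↓ ¬Q)

¬R = ¬T = F
¬Q = ¬F = T
¬R ↓ ¬Q = F ↓ T = F
¬(¬R ↓ ¬Q) = ¬F = T
Thus S2 is true.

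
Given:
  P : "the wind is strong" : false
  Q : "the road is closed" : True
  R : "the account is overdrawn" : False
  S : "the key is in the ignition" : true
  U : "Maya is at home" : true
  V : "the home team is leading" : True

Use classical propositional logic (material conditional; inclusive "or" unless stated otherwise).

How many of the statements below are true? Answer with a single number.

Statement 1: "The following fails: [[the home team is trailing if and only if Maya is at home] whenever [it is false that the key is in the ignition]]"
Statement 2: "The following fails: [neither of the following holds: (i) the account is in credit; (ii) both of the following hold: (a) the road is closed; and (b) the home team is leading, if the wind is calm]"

1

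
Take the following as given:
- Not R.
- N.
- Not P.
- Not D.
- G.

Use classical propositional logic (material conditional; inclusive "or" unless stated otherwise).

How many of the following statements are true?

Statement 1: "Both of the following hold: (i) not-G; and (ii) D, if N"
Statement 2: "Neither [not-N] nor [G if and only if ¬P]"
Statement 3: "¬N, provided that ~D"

0

Statement 1: Formalization: not G and (N -> D)

not G = not True = False
N -> D = True -> False = False
not G and (N -> D) = False and False = False
Hence Statement 1 is false.

Statement 2: Parsed as not N nor (G iff not P)

not N = not True = False
not P = not False = True
G iff not P = True iff True = True
not N nor (G iff not P) = False nor True = False
Hence Statement 2 is false.

Statement 3: In symbols: not D -> not N

not D = not False = True
not N = not True = False
not D -> not N = True -> False = False
So Statement 3 is false.

0 of the 3 statements are true (none).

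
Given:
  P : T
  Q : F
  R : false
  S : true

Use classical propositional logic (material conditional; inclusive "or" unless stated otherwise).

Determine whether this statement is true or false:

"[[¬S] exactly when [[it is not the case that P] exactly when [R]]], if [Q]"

Values: Q=F, S=T, P=T, R=F.
Parsed as Q → (¬S ↔ (¬P ↔ R))

¬S = ¬T = F
¬P = ¬T = F
¬P ↔ R = F ↔ F = T
¬S ↔ (¬P ↔ R) = F ↔ T = F
Q → (¬S ↔ (¬P ↔ R)) = F → F = T

True.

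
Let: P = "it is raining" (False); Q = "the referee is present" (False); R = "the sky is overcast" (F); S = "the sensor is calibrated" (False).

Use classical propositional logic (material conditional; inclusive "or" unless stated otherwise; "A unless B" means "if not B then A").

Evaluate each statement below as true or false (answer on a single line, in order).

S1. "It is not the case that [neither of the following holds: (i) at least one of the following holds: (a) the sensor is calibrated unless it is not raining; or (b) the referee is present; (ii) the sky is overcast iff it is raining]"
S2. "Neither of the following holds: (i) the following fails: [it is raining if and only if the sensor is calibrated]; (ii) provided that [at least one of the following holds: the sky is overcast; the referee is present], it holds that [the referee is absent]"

S1: In symbols: ¬(((S ∨ ¬P) ∨ Q) ↓ (R ↔ P))

¬P = ¬F = T
S ∨ ¬P = F ∨ T = T
(S ∨ ¬P) ∨ Q = T ∨ F = T
R ↔ P = F ↔ F = T
((S ∨ ¬P) ∨ Q) ↓ (R ↔ P) = T ↓ T = F
¬(((S ∨ ¬P) ∨ Q) ↓ (R ↔ P)) = ¬F = T
Thus S1 is true.

S2: Parsed as ¬(P ↔ S) ↓ ((R ∨ Q) → ¬Q)

P ↔ S = F ↔ F = T
¬(P ↔ S) = ¬T = F
R ∨ Q = F ∨ F = F
¬Q = ¬F = T
(R ∨ Q) → ¬Q = F → T = T
¬(P ↔ S) ↓ ((R ∨ Q) → ¬Q) = F ↓ T = F
Hence S2 is false.

S1 True / S2 False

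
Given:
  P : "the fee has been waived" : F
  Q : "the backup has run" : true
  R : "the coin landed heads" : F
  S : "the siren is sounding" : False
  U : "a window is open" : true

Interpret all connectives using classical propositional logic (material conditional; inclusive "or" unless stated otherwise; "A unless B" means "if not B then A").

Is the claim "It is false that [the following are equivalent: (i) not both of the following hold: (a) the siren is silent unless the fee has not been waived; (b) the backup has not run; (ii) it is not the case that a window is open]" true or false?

The statement is true.

In symbols: ~(((~S | ~P) nand ~Q) <-> ~U)

~S = ~F = T
~P = ~F = T
~S | ~P = T | T = T
~Q = ~T = F
(~S | ~P) nand ~Q = T nand F = T
~U = ~T = F
((~S | ~P) nand ~Q) <-> ~U = T <-> F = F
~(((~S | ~P) nand ~Q) <-> ~U) = ~F = T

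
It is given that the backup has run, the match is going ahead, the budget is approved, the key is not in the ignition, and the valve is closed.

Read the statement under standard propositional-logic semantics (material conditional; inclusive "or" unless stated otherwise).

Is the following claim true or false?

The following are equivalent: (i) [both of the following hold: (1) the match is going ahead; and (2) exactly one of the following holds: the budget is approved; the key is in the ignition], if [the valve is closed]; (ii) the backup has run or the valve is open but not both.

true

Let U = "the valve is open" (F), Q = "the match is cancelled" (F), R = "the budget is approved" (T), S = "the key is in the ignition" (F), P = "the backup has run" (T).
This is (~U -> (~Q & (R xor S))) <-> (P xor U).

~U = ~F = T
~Q = ~F = T
R xor S = T xor F = T
~Q & (R xor S) = T & T = T
~U -> (~Q & (R xor S)) = T -> T = T
P xor U = T xor F = T
(~U -> (~Q & (R xor S))) <-> (P xor U) = T <-> T = T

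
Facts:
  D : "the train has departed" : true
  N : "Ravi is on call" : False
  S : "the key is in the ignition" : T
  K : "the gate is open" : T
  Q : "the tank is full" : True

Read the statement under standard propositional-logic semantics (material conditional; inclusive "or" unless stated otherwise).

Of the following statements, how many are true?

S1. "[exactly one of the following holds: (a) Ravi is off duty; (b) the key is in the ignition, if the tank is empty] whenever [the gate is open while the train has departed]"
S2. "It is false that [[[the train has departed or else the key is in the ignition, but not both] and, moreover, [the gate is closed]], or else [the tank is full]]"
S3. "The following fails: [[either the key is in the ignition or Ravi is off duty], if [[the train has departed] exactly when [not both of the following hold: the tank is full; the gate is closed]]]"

S1: This is (K & D) -> (~N xor (~Q -> S)).

K & D = T & T = T
~N = ~F = T
~Q = ~T = F
~Q -> S = F -> T = T
~N xor (~Q -> S) = T xor T = F
(K & D) -> (~N xor (~Q -> S)) = T -> F = F
Thus S1 is false.

S2: In symbols: ~(((D xor S) & ~K) | Q)

D xor S = T xor T = F
~K = ~T = F
(D xor S) & ~K = F & F = F
((D xor S) & ~K) | Q = F | T = T
~(((D xor S) & ~K) | Q) = ~T = F
So S2 is false.

S3: In symbols: ~((D <-> (Q nand ~K)) -> (S | ~N))

~K = ~T = F
Q nand ~K = T nand F = T
D <-> (Q nand ~K) = T <-> T = T
~N = ~F = T
S | ~N = T | T = T
(D <-> (Q nand ~K)) -> (S | ~N) = T -> T = T
~((D <-> (Q nand ~K)) -> (S | ~N)) = ~T = F
Thus S3 is false.

0 of the 3 statements are true (none).

0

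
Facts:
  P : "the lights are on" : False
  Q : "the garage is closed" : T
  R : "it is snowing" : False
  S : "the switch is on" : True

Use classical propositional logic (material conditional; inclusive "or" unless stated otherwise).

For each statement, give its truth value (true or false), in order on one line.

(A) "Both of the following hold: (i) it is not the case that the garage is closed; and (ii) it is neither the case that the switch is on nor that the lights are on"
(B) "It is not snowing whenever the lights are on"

(A): Parsed as ¬Q ∧ (S ↓ P)

¬Q = ¬T = F
S ↓ P = T ↓ F = F
¬Q ∧ (S ↓ P) = F ∧ F = F
Thus (A) is false.

(B): Formalization: P → ¬R

¬R = ¬F = T
P → ¬R = F → T = T
So (B) is true.

(A) F; (B) T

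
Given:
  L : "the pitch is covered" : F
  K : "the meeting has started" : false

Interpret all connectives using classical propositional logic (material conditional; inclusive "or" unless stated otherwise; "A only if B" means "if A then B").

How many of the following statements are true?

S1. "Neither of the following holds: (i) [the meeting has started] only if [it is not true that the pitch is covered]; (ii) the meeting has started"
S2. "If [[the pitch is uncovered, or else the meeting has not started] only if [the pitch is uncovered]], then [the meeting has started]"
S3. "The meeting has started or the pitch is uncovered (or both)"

1

S1: Parsed as (K → ¬L) ↓ K

¬L = ¬F = T
K → ¬L = F → T = T
(K → ¬L) ↓ K = T ↓ F = F
Thus S1 is false.

S2: This is ((¬L ∨ ¬K) → ¬L) → K.

¬L = ¬F = T
¬K = ¬F = T
¬L ∨ ¬K = T ∨ T = T
¬L = ¬F = T
(¬L ∨ ¬K) → ¬L = T → T = T
((¬L ∨ ¬K) → ¬L) → K = T → F = F
Thus S2 is false.

S3: In symbols: K ∨ ¬L

¬L = ¬F = T
K ∨ ¬L = F ∨ T = T
Hence S3 is true.

1 of the 3 statements is true.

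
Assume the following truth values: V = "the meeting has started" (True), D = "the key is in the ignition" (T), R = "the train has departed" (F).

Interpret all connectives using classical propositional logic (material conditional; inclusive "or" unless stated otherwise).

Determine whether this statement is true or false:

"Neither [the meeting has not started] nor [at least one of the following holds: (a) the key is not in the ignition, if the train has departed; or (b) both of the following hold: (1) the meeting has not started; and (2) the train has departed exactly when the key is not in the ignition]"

Values: V=T, R=F, D=T.
Parsed as ¬V ↓ ((R → ¬D) ∨ (¬V ∧ (R ↔ ¬D)))

¬V = ¬T = F
¬D = ¬T = F
R → ¬D = F → F = T
¬V = ¬T = F
¬D = ¬T = F
R ↔ ¬D = F ↔ F = T
¬V ∧ (R ↔ ¬D) = F ∧ T = F
(R → ¬D) ∨ (¬V ∧ (R ↔ ¬D)) = T ∨ F = T
¬V ↓ ((R → ¬D) ∨ (¬V ∧ (R ↔ ¬D))) = F ↓ T = F

false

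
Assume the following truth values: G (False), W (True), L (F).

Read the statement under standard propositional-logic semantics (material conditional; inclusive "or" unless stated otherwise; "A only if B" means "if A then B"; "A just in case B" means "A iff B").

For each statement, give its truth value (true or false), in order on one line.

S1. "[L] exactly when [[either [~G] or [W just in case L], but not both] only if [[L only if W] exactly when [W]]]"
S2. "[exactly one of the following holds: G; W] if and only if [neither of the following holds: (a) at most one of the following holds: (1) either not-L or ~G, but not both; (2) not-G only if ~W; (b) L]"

S1 false, S2 false

S1: This is L <-> ((~G xor (W <-> L)) -> ((L -> W) <-> W)).

~G = ~F = T
W <-> L = T <-> F = F
~G xor (W <-> L) = T xor F = T
L -> W = F -> T = T
(L -> W) <-> W = T <-> T = T
(~G xor (W <-> L)) -> ((L -> W) <-> W) = T -> T = T
L <-> ((~G xor (W <-> L)) -> ((L -> W) <-> W)) = F <-> T = F
Thus S1 is false.

S2: Parsed as (G xor W) <-> (((~L xor ~G) nand (~G -> ~W)) nor L)

G xor W = F xor T = T
~L = ~F = T
~G = ~F = T
~L xor ~G = T xor T = F
~G = ~F = T
~W = ~T = F
~G -> ~W = T -> F = F
(~L xor ~G) nand (~G -> ~W) = F nand F = T
((~L xor ~G) nand (~G -> ~W)) nor L = T nor F = F
(G xor W) <-> (((~L xor ~G) nand (~G -> ~W)) nor L) = T <-> F = F
Thus S2 is false.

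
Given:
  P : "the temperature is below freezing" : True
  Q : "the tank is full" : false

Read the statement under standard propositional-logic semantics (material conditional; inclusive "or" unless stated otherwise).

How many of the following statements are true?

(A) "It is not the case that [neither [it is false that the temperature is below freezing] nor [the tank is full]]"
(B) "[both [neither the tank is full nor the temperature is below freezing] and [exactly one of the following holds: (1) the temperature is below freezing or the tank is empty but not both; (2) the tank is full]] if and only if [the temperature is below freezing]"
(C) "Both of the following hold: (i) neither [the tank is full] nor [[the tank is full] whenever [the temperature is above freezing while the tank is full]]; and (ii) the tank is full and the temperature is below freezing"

0

(A): Parsed as ¬(¬P ↓ Q)

¬P = ¬T = F
¬P ↓ Q = F ↓ F = T
¬(¬P ↓ Q) = ¬T = F
Thus (A) is false.

(B): Parsed as ((Q ↓ P) ∧ ((P ⊕ ¬Q) ⊕ Q)) ↔ P

Q ↓ P = F ↓ T = F
¬Q = ¬F = T
P ⊕ ¬Q = T ⊕ T = F
(P ⊕ ¬Q) ⊕ Q = F ⊕ F = F
(Q ↓ P) ∧ ((P ⊕ ¬Q) ⊕ Q) = F ∧ F = F
((Q ↓ P) ∧ ((P ⊕ ¬Q) ⊕ Q)) ↔ P = F ↔ T = F
So (B) is false.

(C): Formalization: (Q ↓ ((¬P ∧ Q) → Q)) ∧ (Q ∧ P)

¬P = ¬T = F
¬P ∧ Q = F ∧ F = F
(¬P ∧ Q) → Q = F → F = T
Q ↓ ((¬P ∧ Q) → Q) = F ↓ T = F
Q ∧ P = F ∧ T = F
(Q ↓ ((¬P ∧ Q) → Q)) ∧ (Q ∧ P) = F ∧ F = F
Thus (C) is false.

0 of the 3 statements are true (none).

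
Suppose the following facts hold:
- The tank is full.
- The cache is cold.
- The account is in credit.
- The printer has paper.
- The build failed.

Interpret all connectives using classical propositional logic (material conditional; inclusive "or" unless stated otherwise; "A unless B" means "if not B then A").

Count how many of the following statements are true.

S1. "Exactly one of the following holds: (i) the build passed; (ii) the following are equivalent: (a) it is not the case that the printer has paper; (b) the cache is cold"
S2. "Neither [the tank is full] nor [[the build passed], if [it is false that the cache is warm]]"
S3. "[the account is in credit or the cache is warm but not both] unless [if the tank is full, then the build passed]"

1

Let U = "the build passed" (False), S = "the printer has paper" (True), Q = "the cache is warm" (False), P = "the tank is full" (True), R = "the account is overdrawn" (False).

S1: Parsed as U xor (not S iff not Q)

not S = not True = False
not Q = not False = True
not S iff not Q = False iff True = False
U xor (not S iff not Q) = False xor False = False
So S1 is false.

S2: In symbols: P nor (not Q -> U)

not Q = not False = True
not Q -> U = True -> False = False
P nor (not Q -> U) = True nor False = False
Thus S2 is false.

S3: Parsed as (not R xor Q) or (P -> U)

not R = not False = True
not R xor Q = True xor False = True
P -> U = True -> False = False
(not R xor Q) or (P -> U) = True or False = True
Hence S3 is true.

True statements: 1 (S3).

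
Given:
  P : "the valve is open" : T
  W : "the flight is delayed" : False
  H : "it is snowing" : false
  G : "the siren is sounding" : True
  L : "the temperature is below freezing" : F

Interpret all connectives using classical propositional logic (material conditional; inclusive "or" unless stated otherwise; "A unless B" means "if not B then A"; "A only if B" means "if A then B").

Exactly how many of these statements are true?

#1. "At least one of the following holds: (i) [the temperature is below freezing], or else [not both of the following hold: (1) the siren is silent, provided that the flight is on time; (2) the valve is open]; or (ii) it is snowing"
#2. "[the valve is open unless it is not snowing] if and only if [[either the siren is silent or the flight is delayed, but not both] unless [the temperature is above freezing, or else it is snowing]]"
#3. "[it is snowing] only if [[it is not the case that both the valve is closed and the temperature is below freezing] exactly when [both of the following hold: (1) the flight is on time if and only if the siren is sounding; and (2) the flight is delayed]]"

3

#1: Formalization: (L or ((not W -> not G) nand P)) or H

not W = not False = True
not G = not True = False
not W -> not G = True -> False = False
(not W -> not G) nand P = False nand True = True
L or ((not W -> not G) nand P) = False or True = True
(L or ((not W -> not G) nand P)) or H = True or False = True
Hence #1 is true.

#2: This is (P or not H) iff ((not G xor W) or (not L or H)).

not H = not False = True
P or not H = True or True = True
not G = not True = False
not G xor W = False xor False = False
not L = not False = True
not L or H = True or False = True
(not G xor W) or (not L or H) = False or True = True
(P or not H) iff ((not G xor W) or (not L or H)) = True iff True = True
So #2 is true.

#3: Parsed as H -> ((not P nand L) iff ((not W iff G) and W))

not P = not True = False
not P nand L = False nand False = True
not W = not False = True
not W iff G = True iff True = True
(not W iff G) and W = True and False = False
(not P nand L) iff ((not W iff G) and W) = True iff False = False
H -> ((not P nand L) iff ((not W iff G) and W)) = False -> False = True
Thus #3 is true.

Count: 3.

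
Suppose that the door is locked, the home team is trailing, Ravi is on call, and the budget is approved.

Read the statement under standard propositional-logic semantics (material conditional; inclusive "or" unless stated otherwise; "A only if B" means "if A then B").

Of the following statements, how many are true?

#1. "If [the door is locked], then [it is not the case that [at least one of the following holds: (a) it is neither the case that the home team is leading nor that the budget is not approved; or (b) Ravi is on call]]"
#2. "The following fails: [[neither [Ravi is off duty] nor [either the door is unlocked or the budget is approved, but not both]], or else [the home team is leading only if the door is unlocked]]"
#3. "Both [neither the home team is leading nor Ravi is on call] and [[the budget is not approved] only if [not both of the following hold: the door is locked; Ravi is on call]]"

Let Q = "the door is locked" (T), L = "the home team is leading" (F), U = "the budget is approved" (T), G = "Ravi is on call" (T).

#1: Parsed as Q → ¬((L ↓ ¬U) ∨ G)

¬U = ¬T = F
L ↓ ¬U = F ↓ F = T
(L ↓ ¬U) ∨ G = T ∨ T = T
¬((L ↓ ¬U) ∨ G) = ¬T = F
Q → ¬((L ↓ ¬U) ∨ G) = T → F = F
So #1 is false.

#2: Formalization: ¬((¬G ↓ (¬Q ⊕ U)) ∨ (L → ¬Q))

¬G = ¬T = F
¬Q = ¬T = F
¬Q ⊕ U = F ⊕ T = T
¬G ↓ (¬Q ⊕ U) = F ↓ T = F
¬Q = ¬T = F
L → ¬Q = F → F = T
(¬G ↓ (¬Q ⊕ U)) ∨ (L → ¬Q) = F ∨ T = T
¬((¬G ↓ (¬Q ⊕ U)) ∨ (L → ¬Q)) = ¬T = F
Thus #2 is false.

#3: Parsed as (L ↓ G) ∧ (¬U → (Q ↑ G))

L ↓ G = F ↓ T = F
¬U = ¬T = F
Q ↑ G = T ↑ T = F
¬U → (Q ↑ G) = F → F = T
(L ↓ G) ∧ (¬U → (Q ↑ G)) = F ∧ T = F
Hence #3 is false.

Count: 0.

0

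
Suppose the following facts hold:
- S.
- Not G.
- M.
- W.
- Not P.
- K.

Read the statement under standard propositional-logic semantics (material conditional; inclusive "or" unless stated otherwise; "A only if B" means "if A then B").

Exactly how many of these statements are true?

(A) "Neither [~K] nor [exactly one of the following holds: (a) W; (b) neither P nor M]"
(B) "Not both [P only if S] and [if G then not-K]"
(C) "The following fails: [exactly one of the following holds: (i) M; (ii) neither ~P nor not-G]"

0

(A): This is ¬K ↓ (W ⊕ (P ↓ M)).

¬K = ¬T = F
P ↓ M = F ↓ T = F
W ⊕ (P ↓ M) = T ⊕ F = T
¬K ↓ (W ⊕ (P ↓ M)) = F ↓ T = F
Hence (A) is false.

(B): This is (P → S) ↑ (G → ¬K).

P → S = F → T = T
¬K = ¬T = F
G → ¬K = F → F = T
(P → S) ↑ (G → ¬K) = T ↑ T = F
Hence (B) is false.

(C): Parsed as ¬(M ⊕ (¬P ↓ ¬G))

¬P = ¬F = T
¬G = ¬F = T
¬P ↓ ¬G = T ↓ T = F
M ⊕ (¬P ↓ ¬G) = T ⊕ F = T
¬(M ⊕ (¬P ↓ ¬G)) = ¬T = F
Hence (C) is false.

Count: 0.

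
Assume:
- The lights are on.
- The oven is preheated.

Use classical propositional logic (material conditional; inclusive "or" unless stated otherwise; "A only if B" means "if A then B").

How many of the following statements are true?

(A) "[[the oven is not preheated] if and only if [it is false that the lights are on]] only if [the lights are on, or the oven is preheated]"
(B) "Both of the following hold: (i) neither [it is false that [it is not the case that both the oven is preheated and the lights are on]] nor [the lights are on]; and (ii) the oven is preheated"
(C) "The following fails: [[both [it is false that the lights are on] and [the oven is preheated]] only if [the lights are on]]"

Let S = "the oven is preheated" (True), H = "the lights are on" (True).

(A): Parsed as (not S iff not H) -> (H or S)

not S = not True = False
not H = not True = False
not S iff not H = False iff False = True
H or S = True or True = True
(not S iff not H) -> (H or S) = True -> True = True
So (A) is true.

(B): Formalization: (not (S nand H) nor H) and S

S nand H = True nand True = False
not (S nand H) = not False = True
not (S nand H) nor H = True nor True = False
(not (S nand H) nor H) and S = False and True = False
Thus (B) is false.

(C): Parsed as not ((not H and S) -> H)

not H = not True = False
not H and S = False and True = False
(not H and S) -> H = False -> True = True
not ((not H and S) -> H) = not True = False
Hence (C) is false.

Count: 1.

1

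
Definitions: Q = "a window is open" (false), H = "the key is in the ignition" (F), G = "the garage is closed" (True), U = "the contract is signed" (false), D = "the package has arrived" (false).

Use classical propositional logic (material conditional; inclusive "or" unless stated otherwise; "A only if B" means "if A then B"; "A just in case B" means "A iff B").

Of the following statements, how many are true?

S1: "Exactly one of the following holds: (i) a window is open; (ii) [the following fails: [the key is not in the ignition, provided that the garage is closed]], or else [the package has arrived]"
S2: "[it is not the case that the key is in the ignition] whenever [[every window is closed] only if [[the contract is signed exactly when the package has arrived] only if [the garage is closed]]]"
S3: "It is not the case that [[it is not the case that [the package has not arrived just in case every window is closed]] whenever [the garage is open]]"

1

S1: This is Q xor (~(G -> ~H) | D).

~H = ~F = T
G -> ~H = T -> T = T
~(G -> ~H) = ~T = F
~(G -> ~H) | D = F | F = F
Q xor (~(G -> ~H) | D) = F xor F = F
Thus S1 is false.

S2: This is (~Q -> ((U <-> D) -> G)) -> ~H.

~Q = ~F = T
U <-> D = F <-> F = T
(U <-> D) -> G = T -> T = T
~Q -> ((U <-> D) -> G) = T -> T = T
~H = ~F = T
(~Q -> ((U <-> D) -> G)) -> ~H = T -> T = T
Thus S2 is true.

S3: Parsed as ~(~G -> ~(~D <-> ~Q))

~G = ~T = F
~D = ~F = T
~Q = ~F = T
~D <-> ~Q = T <-> T = T
~(~D <-> ~Q) = ~T = F
~G -> ~(~D <-> ~Q) = F -> F = T
~(~G -> ~(~D <-> ~Q)) = ~T = F
Thus S3 is false.

Count: 1.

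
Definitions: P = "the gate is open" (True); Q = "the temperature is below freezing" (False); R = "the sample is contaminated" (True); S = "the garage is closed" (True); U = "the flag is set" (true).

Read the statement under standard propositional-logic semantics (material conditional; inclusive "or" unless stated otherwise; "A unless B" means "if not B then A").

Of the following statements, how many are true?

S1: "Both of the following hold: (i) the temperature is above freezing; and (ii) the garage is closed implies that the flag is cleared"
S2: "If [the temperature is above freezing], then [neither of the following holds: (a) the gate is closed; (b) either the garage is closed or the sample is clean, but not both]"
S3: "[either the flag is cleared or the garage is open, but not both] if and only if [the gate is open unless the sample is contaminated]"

0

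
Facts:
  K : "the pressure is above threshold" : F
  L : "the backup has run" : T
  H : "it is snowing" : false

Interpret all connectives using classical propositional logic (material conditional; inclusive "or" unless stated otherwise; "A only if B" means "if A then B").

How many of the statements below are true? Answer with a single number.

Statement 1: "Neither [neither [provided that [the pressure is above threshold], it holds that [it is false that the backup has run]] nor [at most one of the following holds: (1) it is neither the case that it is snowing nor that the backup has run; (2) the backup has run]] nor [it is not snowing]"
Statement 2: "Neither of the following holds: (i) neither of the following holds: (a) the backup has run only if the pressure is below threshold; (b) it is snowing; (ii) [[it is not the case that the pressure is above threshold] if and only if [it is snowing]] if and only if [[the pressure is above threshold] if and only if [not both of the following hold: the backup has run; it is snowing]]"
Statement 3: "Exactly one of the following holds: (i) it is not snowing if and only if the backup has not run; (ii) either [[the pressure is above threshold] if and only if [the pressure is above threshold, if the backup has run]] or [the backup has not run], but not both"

Statement 1: This is ((K → ¬L) ↓ ((H ↓ L) ↑ L)) ↓ ¬H.

¬L = ¬T = F
K → ¬L = F → F = T
H ↓ L = F ↓ T = F
(H ↓ L) ↑ L = F ↑ T = T
(K → ¬L) ↓ ((H ↓ L) ↑ L) = T ↓ T = F
¬H = ¬F = T
((K → ¬L) ↓ ((H ↓ L) ↑ L)) ↓ ¬H = F ↓ T = F
Hence Statement 1 is false.

Statement 2: This is ((L → ¬K) ↓ H) ↓ ((¬K ↔ H) ↔ (K ↔ (L ↑ H))).

¬K = ¬F = T
L → ¬K = T → T = T
(L → ¬K) ↓ H = T ↓ F = F
¬K = ¬F = T
¬K ↔ H = T ↔ F = F
L ↑ H = T ↑ F = T
K ↔ (L ↑ H) = F ↔ T = F
(¬K ↔ H) ↔ (K ↔ (L ↑ H)) = F ↔ F = T
((L → ¬K) ↓ H) ↓ ((¬K ↔ H) ↔ (K ↔ (L ↑ H))) = F ↓ T = F
So Statement 2 is false.

Statement 3: Parsed as (¬H ↔ ¬L) ⊕ ((K ↔ (L → K)) ⊕ ¬L)

¬H = ¬F = T
¬L = ¬T = F
¬H ↔ ¬L = T ↔ F = F
L → K = T → F = F
K ↔ (L → K) = F ↔ F = T
¬L = ¬T = F
(K ↔ (L → K)) ⊕ ¬L = T ⊕ F = T
(¬H ↔ ¬L) ⊕ ((K ↔ (L → K)) ⊕ ¬L) = F ⊕ T = T
Hence Statement 3 is true.

1 of the 3 statements is true.

1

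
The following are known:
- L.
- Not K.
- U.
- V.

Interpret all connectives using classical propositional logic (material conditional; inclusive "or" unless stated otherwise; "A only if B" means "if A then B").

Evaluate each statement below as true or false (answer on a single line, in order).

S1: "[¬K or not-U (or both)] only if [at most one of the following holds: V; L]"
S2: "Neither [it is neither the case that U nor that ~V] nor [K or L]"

S1 False / S2 False

S1: In symbols: (¬K ∨ ¬U) → (V ↑ L)

¬K = ¬F = T
¬U = ¬T = F
¬K ∨ ¬U = T ∨ F = T
V ↑ L = T ↑ T = F
(¬K ∨ ¬U) → (V ↑ L) = T → F = F
So S1 is false.

S2: In symbols: (U ↓ ¬V) ↓ (K ∨ L)

¬V = ¬T = F
U ↓ ¬V = T ↓ F = F
K ∨ L = F ∨ T = T
(U ↓ ¬V) ↓ (K ∨ L) = F ↓ T = F
Thus S2 is false.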